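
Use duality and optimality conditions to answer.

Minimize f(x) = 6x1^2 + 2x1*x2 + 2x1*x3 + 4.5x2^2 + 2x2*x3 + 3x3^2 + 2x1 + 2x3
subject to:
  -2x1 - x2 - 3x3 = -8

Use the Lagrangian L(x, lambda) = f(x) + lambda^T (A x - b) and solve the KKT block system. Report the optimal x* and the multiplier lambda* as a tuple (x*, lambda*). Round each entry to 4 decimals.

Form the Lagrangian:
  L(x, lambda) = (1/2) x^T Q x + c^T x + lambda^T (A x - b)
Stationarity (grad_x L = 0): Q x + c + A^T lambda = 0.
Primal feasibility: A x = b.

This gives the KKT block system:
  [ Q   A^T ] [ x     ]   [-c ]
  [ A    0  ] [ lambda ] = [ b ]

Solving the linear system:
  x*      = (0.3869, 0.0181, 2.4027)
  lambda* = (5.7421)
  f(x*)   = 25.7579

x* = (0.3869, 0.0181, 2.4027), lambda* = (5.7421)


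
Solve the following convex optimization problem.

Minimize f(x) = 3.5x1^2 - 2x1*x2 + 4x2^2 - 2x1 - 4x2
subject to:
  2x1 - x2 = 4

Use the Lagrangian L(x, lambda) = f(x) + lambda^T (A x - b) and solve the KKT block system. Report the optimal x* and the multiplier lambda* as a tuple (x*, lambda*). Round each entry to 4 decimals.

Form the Lagrangian:
  L(x, lambda) = (1/2) x^T Q x + c^T x + lambda^T (A x - b)
Stationarity (grad_x L = 0): Q x + c + A^T lambda = 0.
Primal feasibility: A x = b.

This gives the KKT block system:
  [ Q   A^T ] [ x     ]   [-c ]
  [ A    0  ] [ lambda ] = [ b ]

Solving the linear system:
  x*      = (2.129, 0.2581)
  lambda* = (-6.1935)
  f(x*)   = 9.7419

x* = (2.129, 0.2581), lambda* = (-6.1935)


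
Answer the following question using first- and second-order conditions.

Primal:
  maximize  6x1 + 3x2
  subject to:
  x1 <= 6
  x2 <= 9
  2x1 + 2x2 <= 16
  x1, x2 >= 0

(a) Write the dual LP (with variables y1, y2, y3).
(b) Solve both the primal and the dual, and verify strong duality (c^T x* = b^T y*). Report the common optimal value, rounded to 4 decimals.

The standard primal-dual pair for 'max c^T x s.t. A x <= b, x >= 0' is:
  Dual:  min b^T y  s.t.  A^T y >= c,  y >= 0.

So the dual LP is:
  minimize  6y1 + 9y2 + 16y3
  subject to:
    y1 + 2y3 >= 6
    y2 + 2y3 >= 3
    y1, y2, y3 >= 0

Solving the primal: x* = (6, 2).
  primal value c^T x* = 42.
Solving the dual: y* = (3, 0, 1.5).
  dual value b^T y* = 42.
Strong duality: c^T x* = b^T y*. Confirmed.

42


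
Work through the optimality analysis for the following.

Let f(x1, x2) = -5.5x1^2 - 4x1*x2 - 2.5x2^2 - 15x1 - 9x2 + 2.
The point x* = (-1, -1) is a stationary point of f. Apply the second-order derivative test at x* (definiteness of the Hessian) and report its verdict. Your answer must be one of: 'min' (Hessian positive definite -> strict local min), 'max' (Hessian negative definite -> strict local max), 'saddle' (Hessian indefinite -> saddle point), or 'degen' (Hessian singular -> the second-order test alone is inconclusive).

Compute the Hessian H = grad^2 f:
  H = [[-11, -4], [-4, -5]]
Verify stationarity: grad f(x*) = H x* + g = (0, 0).
Eigenvalues of H: -13, -3.
Both eigenvalues < 0, so H is negative definite -> x* is a strict local max.

max


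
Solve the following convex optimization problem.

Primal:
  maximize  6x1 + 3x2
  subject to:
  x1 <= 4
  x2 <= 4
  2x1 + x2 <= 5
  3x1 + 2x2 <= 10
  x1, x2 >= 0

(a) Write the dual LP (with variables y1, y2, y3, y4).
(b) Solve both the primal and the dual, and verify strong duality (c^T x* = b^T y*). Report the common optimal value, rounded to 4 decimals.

The standard primal-dual pair for 'max c^T x s.t. A x <= b, x >= 0' is:
  Dual:  min b^T y  s.t.  A^T y >= c,  y >= 0.

So the dual LP is:
  minimize  4y1 + 4y2 + 5y3 + 10y4
  subject to:
    y1 + 2y3 + 3y4 >= 6
    y2 + y3 + 2y4 >= 3
    y1, y2, y3, y4 >= 0

Solving the primal: x* = (2.5, 0).
  primal value c^T x* = 15.
Solving the dual: y* = (0, 0, 3, 0).
  dual value b^T y* = 15.
Strong duality: c^T x* = b^T y*. Confirmed.

15


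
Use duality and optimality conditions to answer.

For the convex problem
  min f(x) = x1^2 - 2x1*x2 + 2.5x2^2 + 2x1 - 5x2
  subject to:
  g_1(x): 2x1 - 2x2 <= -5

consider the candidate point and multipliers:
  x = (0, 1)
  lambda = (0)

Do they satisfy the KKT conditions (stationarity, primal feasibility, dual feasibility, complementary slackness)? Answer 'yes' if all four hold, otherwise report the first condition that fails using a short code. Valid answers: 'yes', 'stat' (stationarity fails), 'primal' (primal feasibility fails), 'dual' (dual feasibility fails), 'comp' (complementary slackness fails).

Gradient of f: grad f(x) = Q x + c = (0, 0)
Constraint values g_i(x) = a_i^T x - b_i:
  g_1((0, 1)) = 3
Stationarity residual: grad f(x) + sum_i lambda_i a_i = (0, 0)
  -> stationarity OK
Primal feasibility (all g_i <= 0): FAILS
Dual feasibility (all lambda_i >= 0): OK
Complementary slackness (lambda_i * g_i(x) = 0 for all i): OK

Verdict: the first failing condition is primal_feasibility -> primal.

primal


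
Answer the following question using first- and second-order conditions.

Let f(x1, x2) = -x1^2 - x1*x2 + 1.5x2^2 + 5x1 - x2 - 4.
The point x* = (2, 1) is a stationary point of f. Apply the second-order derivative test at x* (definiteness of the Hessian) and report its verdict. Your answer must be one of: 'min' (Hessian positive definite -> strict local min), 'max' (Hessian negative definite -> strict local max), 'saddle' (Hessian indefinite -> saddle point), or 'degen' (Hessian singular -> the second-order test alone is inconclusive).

Compute the Hessian H = grad^2 f:
  H = [[-2, -1], [-1, 3]]
Verify stationarity: grad f(x*) = H x* + g = (0, 0).
Eigenvalues of H: -2.1926, 3.1926.
Eigenvalues have mixed signs, so H is indefinite -> x* is a saddle point.

saddle


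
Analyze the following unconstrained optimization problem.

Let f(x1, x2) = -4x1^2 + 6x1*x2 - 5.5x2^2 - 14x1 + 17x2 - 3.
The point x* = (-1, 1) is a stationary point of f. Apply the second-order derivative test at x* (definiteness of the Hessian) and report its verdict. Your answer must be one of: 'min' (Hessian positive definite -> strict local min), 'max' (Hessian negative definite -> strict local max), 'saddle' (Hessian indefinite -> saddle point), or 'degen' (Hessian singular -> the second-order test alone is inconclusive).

Compute the Hessian H = grad^2 f:
  H = [[-8, 6], [6, -11]]
Verify stationarity: grad f(x*) = H x* + g = (0, 0).
Eigenvalues of H: -15.6847, -3.3153.
Both eigenvalues < 0, so H is negative definite -> x* is a strict local max.

max


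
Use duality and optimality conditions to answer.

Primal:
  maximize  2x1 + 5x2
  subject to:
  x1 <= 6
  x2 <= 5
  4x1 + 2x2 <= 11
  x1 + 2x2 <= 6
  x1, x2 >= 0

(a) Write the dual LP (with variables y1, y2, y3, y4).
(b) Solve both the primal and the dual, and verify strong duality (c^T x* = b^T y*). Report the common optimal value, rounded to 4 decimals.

The standard primal-dual pair for 'max c^T x s.t. A x <= b, x >= 0' is:
  Dual:  min b^T y  s.t.  A^T y >= c,  y >= 0.

So the dual LP is:
  minimize  6y1 + 5y2 + 11y3 + 6y4
  subject to:
    y1 + 4y3 + y4 >= 2
    y2 + 2y3 + 2y4 >= 5
    y1, y2, y3, y4 >= 0

Solving the primal: x* = (0, 3).
  primal value c^T x* = 15.
Solving the dual: y* = (0, 0, 0, 2.5).
  dual value b^T y* = 15.
Strong duality: c^T x* = b^T y*. Confirmed.

15


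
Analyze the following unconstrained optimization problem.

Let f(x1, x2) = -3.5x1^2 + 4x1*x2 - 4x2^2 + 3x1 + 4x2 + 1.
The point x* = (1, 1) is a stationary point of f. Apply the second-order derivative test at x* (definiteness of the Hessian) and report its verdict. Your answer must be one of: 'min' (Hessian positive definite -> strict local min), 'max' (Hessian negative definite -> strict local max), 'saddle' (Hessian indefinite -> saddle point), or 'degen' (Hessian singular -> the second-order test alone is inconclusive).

Compute the Hessian H = grad^2 f:
  H = [[-7, 4], [4, -8]]
Verify stationarity: grad f(x*) = H x* + g = (0, 0).
Eigenvalues of H: -11.5311, -3.4689.
Both eigenvalues < 0, so H is negative definite -> x* is a strict local max.

max


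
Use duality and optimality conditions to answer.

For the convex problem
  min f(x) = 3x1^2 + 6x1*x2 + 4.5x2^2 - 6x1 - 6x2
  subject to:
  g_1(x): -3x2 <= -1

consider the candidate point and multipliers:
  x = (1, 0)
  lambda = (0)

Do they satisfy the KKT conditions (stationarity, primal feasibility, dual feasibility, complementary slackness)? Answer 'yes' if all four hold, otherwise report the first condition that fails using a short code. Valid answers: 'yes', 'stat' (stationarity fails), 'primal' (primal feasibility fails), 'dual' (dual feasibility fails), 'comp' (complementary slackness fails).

Gradient of f: grad f(x) = Q x + c = (0, 0)
Constraint values g_i(x) = a_i^T x - b_i:
  g_1((1, 0)) = 1
Stationarity residual: grad f(x) + sum_i lambda_i a_i = (0, 0)
  -> stationarity OK
Primal feasibility (all g_i <= 0): FAILS
Dual feasibility (all lambda_i >= 0): OK
Complementary slackness (lambda_i * g_i(x) = 0 for all i): OK

Verdict: the first failing condition is primal_feasibility -> primal.

primal


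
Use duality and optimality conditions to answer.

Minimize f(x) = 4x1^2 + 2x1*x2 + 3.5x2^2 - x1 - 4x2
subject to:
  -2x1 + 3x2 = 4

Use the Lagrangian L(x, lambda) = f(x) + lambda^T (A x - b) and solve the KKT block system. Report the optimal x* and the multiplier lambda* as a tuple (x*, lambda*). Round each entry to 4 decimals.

Form the Lagrangian:
  L(x, lambda) = (1/2) x^T Q x + c^T x + lambda^T (A x - b)
Stationarity (grad_x L = 0): Q x + c + A^T lambda = 0.
Primal feasibility: A x = b.

This gives the KKT block system:
  [ Q   A^T ] [ x     ]   [-c ]
  [ A    0  ] [ lambda ] = [ b ]

Solving the linear system:
  x*      = (-0.379, 1.0806)
  lambda* = (-0.9355)
  f(x*)   = -0.1008

x* = (-0.379, 1.0806), lambda* = (-0.9355)


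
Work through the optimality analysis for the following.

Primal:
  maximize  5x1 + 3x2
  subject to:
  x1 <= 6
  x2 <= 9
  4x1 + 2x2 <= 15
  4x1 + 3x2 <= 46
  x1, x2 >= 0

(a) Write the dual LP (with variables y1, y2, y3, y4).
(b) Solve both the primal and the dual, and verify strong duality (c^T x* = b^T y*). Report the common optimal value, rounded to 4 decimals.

The standard primal-dual pair for 'max c^T x s.t. A x <= b, x >= 0' is:
  Dual:  min b^T y  s.t.  A^T y >= c,  y >= 0.

So the dual LP is:
  minimize  6y1 + 9y2 + 15y3 + 46y4
  subject to:
    y1 + 4y3 + 4y4 >= 5
    y2 + 2y3 + 3y4 >= 3
    y1, y2, y3, y4 >= 0

Solving the primal: x* = (0, 7.5).
  primal value c^T x* = 22.5.
Solving the dual: y* = (0, 0, 1.5, 0).
  dual value b^T y* = 22.5.
Strong duality: c^T x* = b^T y*. Confirmed.

22.5


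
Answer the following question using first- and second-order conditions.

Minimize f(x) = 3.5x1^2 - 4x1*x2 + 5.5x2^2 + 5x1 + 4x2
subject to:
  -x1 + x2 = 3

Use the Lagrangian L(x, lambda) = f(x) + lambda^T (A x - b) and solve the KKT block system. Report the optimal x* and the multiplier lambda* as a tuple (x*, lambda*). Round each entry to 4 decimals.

Form the Lagrangian:
  L(x, lambda) = (1/2) x^T Q x + c^T x + lambda^T (A x - b)
Stationarity (grad_x L = 0): Q x + c + A^T lambda = 0.
Primal feasibility: A x = b.

This gives the KKT block system:
  [ Q   A^T ] [ x     ]   [-c ]
  [ A    0  ] [ lambda ] = [ b ]

Solving the linear system:
  x*      = (-3, 0)
  lambda* = (-16)
  f(x*)   = 16.5

x* = (-3, 0), lambda* = (-16)


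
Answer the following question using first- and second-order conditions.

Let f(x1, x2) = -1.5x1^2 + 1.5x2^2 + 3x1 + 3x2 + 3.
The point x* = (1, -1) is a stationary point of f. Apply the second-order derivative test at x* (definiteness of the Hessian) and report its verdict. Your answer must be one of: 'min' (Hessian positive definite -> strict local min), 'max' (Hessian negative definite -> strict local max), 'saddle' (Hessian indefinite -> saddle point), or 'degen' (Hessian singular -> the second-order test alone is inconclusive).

Compute the Hessian H = grad^2 f:
  H = [[-3, 0], [0, 3]]
Verify stationarity: grad f(x*) = H x* + g = (0, 0).
Eigenvalues of H: -3, 3.
Eigenvalues have mixed signs, so H is indefinite -> x* is a saddle point.

saddle


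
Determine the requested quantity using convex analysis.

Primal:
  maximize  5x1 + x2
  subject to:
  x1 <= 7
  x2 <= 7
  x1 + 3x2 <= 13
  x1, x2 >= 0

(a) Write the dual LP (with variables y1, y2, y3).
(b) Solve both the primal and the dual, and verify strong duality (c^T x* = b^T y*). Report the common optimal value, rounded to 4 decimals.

The standard primal-dual pair for 'max c^T x s.t. A x <= b, x >= 0' is:
  Dual:  min b^T y  s.t.  A^T y >= c,  y >= 0.

So the dual LP is:
  minimize  7y1 + 7y2 + 13y3
  subject to:
    y1 + y3 >= 5
    y2 + 3y3 >= 1
    y1, y2, y3 >= 0

Solving the primal: x* = (7, 2).
  primal value c^T x* = 37.
Solving the dual: y* = (4.6667, 0, 0.3333).
  dual value b^T y* = 37.
Strong duality: c^T x* = b^T y*. Confirmed.

37


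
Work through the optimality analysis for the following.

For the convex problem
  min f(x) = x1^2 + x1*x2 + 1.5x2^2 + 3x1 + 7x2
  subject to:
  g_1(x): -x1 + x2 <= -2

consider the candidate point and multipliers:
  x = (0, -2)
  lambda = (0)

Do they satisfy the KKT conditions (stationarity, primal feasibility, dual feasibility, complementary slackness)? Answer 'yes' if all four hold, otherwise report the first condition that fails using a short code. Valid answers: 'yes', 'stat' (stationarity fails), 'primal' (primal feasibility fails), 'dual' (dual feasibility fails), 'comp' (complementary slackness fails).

Gradient of f: grad f(x) = Q x + c = (1, 1)
Constraint values g_i(x) = a_i^T x - b_i:
  g_1((0, -2)) = 0
Stationarity residual: grad f(x) + sum_i lambda_i a_i = (1, 1)
  -> stationarity FAILS
Primal feasibility (all g_i <= 0): OK
Dual feasibility (all lambda_i >= 0): OK
Complementary slackness (lambda_i * g_i(x) = 0 for all i): OK

Verdict: the first failing condition is stationarity -> stat.

stat


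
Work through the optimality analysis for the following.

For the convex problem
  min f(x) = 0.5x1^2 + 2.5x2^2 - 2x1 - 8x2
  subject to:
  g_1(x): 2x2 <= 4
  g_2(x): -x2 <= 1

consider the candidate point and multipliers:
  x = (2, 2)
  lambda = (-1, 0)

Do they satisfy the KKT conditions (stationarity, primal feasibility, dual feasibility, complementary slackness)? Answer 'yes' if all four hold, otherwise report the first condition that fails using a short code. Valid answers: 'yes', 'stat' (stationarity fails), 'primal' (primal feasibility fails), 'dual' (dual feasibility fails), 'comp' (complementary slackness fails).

Gradient of f: grad f(x) = Q x + c = (0, 2)
Constraint values g_i(x) = a_i^T x - b_i:
  g_1((2, 2)) = 0
  g_2((2, 2)) = -3
Stationarity residual: grad f(x) + sum_i lambda_i a_i = (0, 0)
  -> stationarity OK
Primal feasibility (all g_i <= 0): OK
Dual feasibility (all lambda_i >= 0): FAILS
Complementary slackness (lambda_i * g_i(x) = 0 for all i): OK

Verdict: the first failing condition is dual_feasibility -> dual.

dual


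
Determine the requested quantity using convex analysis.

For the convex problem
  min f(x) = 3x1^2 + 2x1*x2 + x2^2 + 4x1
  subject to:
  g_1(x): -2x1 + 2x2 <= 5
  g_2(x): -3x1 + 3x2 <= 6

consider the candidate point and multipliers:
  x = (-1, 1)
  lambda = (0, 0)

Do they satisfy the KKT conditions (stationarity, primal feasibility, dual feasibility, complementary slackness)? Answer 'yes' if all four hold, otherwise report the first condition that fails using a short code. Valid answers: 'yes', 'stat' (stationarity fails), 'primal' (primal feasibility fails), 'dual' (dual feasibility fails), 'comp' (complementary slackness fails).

Gradient of f: grad f(x) = Q x + c = (0, 0)
Constraint values g_i(x) = a_i^T x - b_i:
  g_1((-1, 1)) = -1
  g_2((-1, 1)) = 0
Stationarity residual: grad f(x) + sum_i lambda_i a_i = (0, 0)
  -> stationarity OK
Primal feasibility (all g_i <= 0): OK
Dual feasibility (all lambda_i >= 0): OK
Complementary slackness (lambda_i * g_i(x) = 0 for all i): OK

Verdict: yes, KKT holds.

yes


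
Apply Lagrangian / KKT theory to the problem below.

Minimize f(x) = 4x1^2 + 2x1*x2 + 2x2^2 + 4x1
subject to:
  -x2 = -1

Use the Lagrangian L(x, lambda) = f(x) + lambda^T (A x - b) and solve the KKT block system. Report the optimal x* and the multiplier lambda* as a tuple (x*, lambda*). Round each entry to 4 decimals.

Form the Lagrangian:
  L(x, lambda) = (1/2) x^T Q x + c^T x + lambda^T (A x - b)
Stationarity (grad_x L = 0): Q x + c + A^T lambda = 0.
Primal feasibility: A x = b.

This gives the KKT block system:
  [ Q   A^T ] [ x     ]   [-c ]
  [ A    0  ] [ lambda ] = [ b ]

Solving the linear system:
  x*      = (-0.75, 1)
  lambda* = (2.5)
  f(x*)   = -0.25

x* = (-0.75, 1), lambda* = (2.5)


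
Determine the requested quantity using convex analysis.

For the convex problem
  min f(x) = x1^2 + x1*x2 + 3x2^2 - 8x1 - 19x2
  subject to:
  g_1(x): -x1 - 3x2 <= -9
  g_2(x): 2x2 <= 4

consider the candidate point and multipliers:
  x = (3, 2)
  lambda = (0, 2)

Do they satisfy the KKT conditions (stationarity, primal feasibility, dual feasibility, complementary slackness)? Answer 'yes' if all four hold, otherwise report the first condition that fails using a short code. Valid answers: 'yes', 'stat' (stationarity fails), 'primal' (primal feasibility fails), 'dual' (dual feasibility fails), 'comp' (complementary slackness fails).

Gradient of f: grad f(x) = Q x + c = (0, -4)
Constraint values g_i(x) = a_i^T x - b_i:
  g_1((3, 2)) = 0
  g_2((3, 2)) = 0
Stationarity residual: grad f(x) + sum_i lambda_i a_i = (0, 0)
  -> stationarity OK
Primal feasibility (all g_i <= 0): OK
Dual feasibility (all lambda_i >= 0): OK
Complementary slackness (lambda_i * g_i(x) = 0 for all i): OK

Verdict: yes, KKT holds.

yes


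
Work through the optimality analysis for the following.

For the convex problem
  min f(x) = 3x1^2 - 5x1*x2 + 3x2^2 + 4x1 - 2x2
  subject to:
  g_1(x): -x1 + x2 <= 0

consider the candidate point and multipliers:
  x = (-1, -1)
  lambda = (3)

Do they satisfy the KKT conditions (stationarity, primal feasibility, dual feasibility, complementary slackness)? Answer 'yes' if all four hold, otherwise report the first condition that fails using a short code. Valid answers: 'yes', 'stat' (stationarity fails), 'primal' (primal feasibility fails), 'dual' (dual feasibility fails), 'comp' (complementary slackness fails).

Gradient of f: grad f(x) = Q x + c = (3, -3)
Constraint values g_i(x) = a_i^T x - b_i:
  g_1((-1, -1)) = 0
Stationarity residual: grad f(x) + sum_i lambda_i a_i = (0, 0)
  -> stationarity OK
Primal feasibility (all g_i <= 0): OK
Dual feasibility (all lambda_i >= 0): OK
Complementary slackness (lambda_i * g_i(x) = 0 for all i): OK

Verdict: yes, KKT holds.

yes


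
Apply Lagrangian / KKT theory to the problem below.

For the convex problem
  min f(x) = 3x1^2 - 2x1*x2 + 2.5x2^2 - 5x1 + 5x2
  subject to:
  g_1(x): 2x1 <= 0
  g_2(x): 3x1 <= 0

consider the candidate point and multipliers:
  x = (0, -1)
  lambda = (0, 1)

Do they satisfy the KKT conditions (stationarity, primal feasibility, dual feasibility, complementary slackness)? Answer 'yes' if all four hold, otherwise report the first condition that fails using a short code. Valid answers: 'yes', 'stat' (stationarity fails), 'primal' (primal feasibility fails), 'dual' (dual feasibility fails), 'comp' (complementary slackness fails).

Gradient of f: grad f(x) = Q x + c = (-3, 0)
Constraint values g_i(x) = a_i^T x - b_i:
  g_1((0, -1)) = 0
  g_2((0, -1)) = 0
Stationarity residual: grad f(x) + sum_i lambda_i a_i = (0, 0)
  -> stationarity OK
Primal feasibility (all g_i <= 0): OK
Dual feasibility (all lambda_i >= 0): OK
Complementary slackness (lambda_i * g_i(x) = 0 for all i): OK

Verdict: yes, KKT holds.

yes


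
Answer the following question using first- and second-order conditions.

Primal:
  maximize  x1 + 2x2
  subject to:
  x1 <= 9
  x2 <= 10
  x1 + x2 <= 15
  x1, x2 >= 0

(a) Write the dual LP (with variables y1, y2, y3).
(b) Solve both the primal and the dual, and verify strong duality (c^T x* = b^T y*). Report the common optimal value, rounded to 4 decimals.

The standard primal-dual pair for 'max c^T x s.t. A x <= b, x >= 0' is:
  Dual:  min b^T y  s.t.  A^T y >= c,  y >= 0.

So the dual LP is:
  minimize  9y1 + 10y2 + 15y3
  subject to:
    y1 + y3 >= 1
    y2 + y3 >= 2
    y1, y2, y3 >= 0

Solving the primal: x* = (5, 10).
  primal value c^T x* = 25.
Solving the dual: y* = (0, 1, 1).
  dual value b^T y* = 25.
Strong duality: c^T x* = b^T y*. Confirmed.

25


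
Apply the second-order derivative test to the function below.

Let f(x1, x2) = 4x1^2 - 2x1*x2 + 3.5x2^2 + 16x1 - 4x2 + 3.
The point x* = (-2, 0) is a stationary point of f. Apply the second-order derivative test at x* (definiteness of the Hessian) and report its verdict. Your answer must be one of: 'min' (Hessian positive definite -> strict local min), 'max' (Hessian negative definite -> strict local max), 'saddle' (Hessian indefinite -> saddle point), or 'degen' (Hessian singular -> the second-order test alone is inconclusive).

Compute the Hessian H = grad^2 f:
  H = [[8, -2], [-2, 7]]
Verify stationarity: grad f(x*) = H x* + g = (0, 0).
Eigenvalues of H: 5.4384, 9.5616.
Both eigenvalues > 0, so H is positive definite -> x* is a strict local min.

min


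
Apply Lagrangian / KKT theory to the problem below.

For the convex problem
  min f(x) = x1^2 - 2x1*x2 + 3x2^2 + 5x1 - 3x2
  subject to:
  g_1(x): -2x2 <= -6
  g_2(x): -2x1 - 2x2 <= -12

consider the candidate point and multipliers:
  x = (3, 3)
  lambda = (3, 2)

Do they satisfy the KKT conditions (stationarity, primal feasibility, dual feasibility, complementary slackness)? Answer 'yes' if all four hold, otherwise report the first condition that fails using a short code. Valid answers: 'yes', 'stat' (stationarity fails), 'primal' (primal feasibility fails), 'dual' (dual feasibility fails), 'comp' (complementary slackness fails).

Gradient of f: grad f(x) = Q x + c = (5, 9)
Constraint values g_i(x) = a_i^T x - b_i:
  g_1((3, 3)) = 0
  g_2((3, 3)) = 0
Stationarity residual: grad f(x) + sum_i lambda_i a_i = (1, -1)
  -> stationarity FAILS
Primal feasibility (all g_i <= 0): OK
Dual feasibility (all lambda_i >= 0): OK
Complementary slackness (lambda_i * g_i(x) = 0 for all i): OK

Verdict: the first failing condition is stationarity -> stat.

stat


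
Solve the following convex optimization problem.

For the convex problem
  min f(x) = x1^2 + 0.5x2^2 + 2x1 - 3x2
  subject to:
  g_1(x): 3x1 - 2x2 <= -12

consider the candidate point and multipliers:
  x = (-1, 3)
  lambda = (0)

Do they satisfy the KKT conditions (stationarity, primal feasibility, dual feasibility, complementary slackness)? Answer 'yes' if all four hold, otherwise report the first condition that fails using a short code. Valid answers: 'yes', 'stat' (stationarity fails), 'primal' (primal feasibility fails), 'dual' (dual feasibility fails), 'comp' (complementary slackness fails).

Gradient of f: grad f(x) = Q x + c = (0, 0)
Constraint values g_i(x) = a_i^T x - b_i:
  g_1((-1, 3)) = 3
Stationarity residual: grad f(x) + sum_i lambda_i a_i = (0, 0)
  -> stationarity OK
Primal feasibility (all g_i <= 0): FAILS
Dual feasibility (all lambda_i >= 0): OK
Complementary slackness (lambda_i * g_i(x) = 0 for all i): OK

Verdict: the first failing condition is primal_feasibility -> primal.

primal


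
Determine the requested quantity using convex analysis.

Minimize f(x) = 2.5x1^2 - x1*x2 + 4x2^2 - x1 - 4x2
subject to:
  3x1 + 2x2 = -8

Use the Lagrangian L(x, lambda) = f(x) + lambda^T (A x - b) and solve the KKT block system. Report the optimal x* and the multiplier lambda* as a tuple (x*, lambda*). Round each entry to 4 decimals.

Form the Lagrangian:
  L(x, lambda) = (1/2) x^T Q x + c^T x + lambda^T (A x - b)
Stationarity (grad_x L = 0): Q x + c + A^T lambda = 0.
Primal feasibility: A x = b.

This gives the KKT block system:
  [ Q   A^T ] [ x     ]   [-c ]
  [ A    0  ] [ lambda ] = [ b ]

Solving the linear system:
  x*      = (-2.1923, -0.7115)
  lambda* = (3.75)
  f(x*)   = 17.5192

x* = (-2.1923, -0.7115), lambda* = (3.75)


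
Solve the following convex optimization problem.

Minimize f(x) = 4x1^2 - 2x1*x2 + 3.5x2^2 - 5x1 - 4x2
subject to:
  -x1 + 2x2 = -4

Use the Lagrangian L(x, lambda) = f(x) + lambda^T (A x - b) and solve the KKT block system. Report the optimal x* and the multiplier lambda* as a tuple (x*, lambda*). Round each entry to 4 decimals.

Form the Lagrangian:
  L(x, lambda) = (1/2) x^T Q x + c^T x + lambda^T (A x - b)
Stationarity (grad_x L = 0): Q x + c + A^T lambda = 0.
Primal feasibility: A x = b.

This gives the KKT block system:
  [ Q   A^T ] [ x     ]   [-c ]
  [ A    0  ] [ lambda ] = [ b ]

Solving the linear system:
  x*      = (1.2903, -1.3548)
  lambda* = (8.0323)
  f(x*)   = 15.5484

x* = (1.2903, -1.3548), lambda* = (8.0323)


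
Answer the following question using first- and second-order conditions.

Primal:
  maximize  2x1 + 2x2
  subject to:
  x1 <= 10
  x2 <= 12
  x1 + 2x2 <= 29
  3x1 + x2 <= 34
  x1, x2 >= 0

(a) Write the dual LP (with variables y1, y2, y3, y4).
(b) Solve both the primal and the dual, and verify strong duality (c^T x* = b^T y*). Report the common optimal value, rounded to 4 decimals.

The standard primal-dual pair for 'max c^T x s.t. A x <= b, x >= 0' is:
  Dual:  min b^T y  s.t.  A^T y >= c,  y >= 0.

So the dual LP is:
  minimize  10y1 + 12y2 + 29y3 + 34y4
  subject to:
    y1 + y3 + 3y4 >= 2
    y2 + 2y3 + y4 >= 2
    y1, y2, y3, y4 >= 0

Solving the primal: x* = (7.8, 10.6).
  primal value c^T x* = 36.8.
Solving the dual: y* = (0, 0, 0.8, 0.4).
  dual value b^T y* = 36.8.
Strong duality: c^T x* = b^T y*. Confirmed.

36.8


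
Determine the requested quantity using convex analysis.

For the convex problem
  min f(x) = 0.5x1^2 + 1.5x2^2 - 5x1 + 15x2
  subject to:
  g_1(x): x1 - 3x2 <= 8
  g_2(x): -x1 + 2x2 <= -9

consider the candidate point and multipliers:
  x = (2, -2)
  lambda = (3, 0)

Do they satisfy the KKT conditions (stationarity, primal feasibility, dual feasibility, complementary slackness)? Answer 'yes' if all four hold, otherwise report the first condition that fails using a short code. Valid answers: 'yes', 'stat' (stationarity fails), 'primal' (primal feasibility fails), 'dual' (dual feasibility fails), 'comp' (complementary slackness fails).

Gradient of f: grad f(x) = Q x + c = (-3, 9)
Constraint values g_i(x) = a_i^T x - b_i:
  g_1((2, -2)) = 0
  g_2((2, -2)) = 3
Stationarity residual: grad f(x) + sum_i lambda_i a_i = (0, 0)
  -> stationarity OK
Primal feasibility (all g_i <= 0): FAILS
Dual feasibility (all lambda_i >= 0): OK
Complementary slackness (lambda_i * g_i(x) = 0 for all i): OK

Verdict: the first failing condition is primal_feasibility -> primal.

primal


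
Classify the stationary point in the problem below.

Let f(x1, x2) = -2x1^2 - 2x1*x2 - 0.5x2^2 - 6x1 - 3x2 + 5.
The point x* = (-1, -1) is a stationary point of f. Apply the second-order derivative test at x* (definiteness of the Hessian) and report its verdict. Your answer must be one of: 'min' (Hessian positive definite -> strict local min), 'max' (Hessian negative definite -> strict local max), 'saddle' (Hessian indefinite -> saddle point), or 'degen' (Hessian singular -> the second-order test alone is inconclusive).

Compute the Hessian H = grad^2 f:
  H = [[-4, -2], [-2, -1]]
Verify stationarity: grad f(x*) = H x* + g = (0, 0).
Eigenvalues of H: -5, 0.
H has a zero eigenvalue (singular; negative semidefinite but not definite), so H is neither positive definite, negative definite, nor indefinite. The second-order test alone is inconclusive -> degen.
(Indeed, f is constant along the null direction of H through x*, so x* is not a strict local extremum.)

degen


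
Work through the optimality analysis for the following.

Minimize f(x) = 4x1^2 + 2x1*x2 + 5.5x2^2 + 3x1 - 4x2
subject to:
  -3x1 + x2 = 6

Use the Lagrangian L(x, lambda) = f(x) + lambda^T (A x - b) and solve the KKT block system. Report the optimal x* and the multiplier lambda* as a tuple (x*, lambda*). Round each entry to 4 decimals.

Form the Lagrangian:
  L(x, lambda) = (1/2) x^T Q x + c^T x + lambda^T (A x - b)
Stationarity (grad_x L = 0): Q x + c + A^T lambda = 0.
Primal feasibility: A x = b.

This gives the KKT block system:
  [ Q   A^T ] [ x     ]   [-c ]
  [ A    0  ] [ lambda ] = [ b ]

Solving the linear system:
  x*      = (-1.6891, 0.9328)
  lambda* = (-2.8824)
  f(x*)   = 4.2479

x* = (-1.6891, 0.9328), lambda* = (-2.8824)


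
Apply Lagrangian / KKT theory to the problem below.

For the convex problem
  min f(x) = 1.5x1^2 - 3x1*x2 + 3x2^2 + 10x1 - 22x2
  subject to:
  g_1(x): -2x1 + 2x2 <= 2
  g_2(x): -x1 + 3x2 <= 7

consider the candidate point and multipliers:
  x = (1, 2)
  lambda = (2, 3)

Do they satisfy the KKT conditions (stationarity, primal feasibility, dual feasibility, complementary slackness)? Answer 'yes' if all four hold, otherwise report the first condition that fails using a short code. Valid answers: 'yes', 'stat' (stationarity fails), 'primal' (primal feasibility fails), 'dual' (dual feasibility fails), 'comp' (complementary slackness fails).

Gradient of f: grad f(x) = Q x + c = (7, -13)
Constraint values g_i(x) = a_i^T x - b_i:
  g_1((1, 2)) = 0
  g_2((1, 2)) = -2
Stationarity residual: grad f(x) + sum_i lambda_i a_i = (0, 0)
  -> stationarity OK
Primal feasibility (all g_i <= 0): OK
Dual feasibility (all lambda_i >= 0): OK
Complementary slackness (lambda_i * g_i(x) = 0 for all i): FAILS

Verdict: the first failing condition is complementary_slackness -> comp.

comp


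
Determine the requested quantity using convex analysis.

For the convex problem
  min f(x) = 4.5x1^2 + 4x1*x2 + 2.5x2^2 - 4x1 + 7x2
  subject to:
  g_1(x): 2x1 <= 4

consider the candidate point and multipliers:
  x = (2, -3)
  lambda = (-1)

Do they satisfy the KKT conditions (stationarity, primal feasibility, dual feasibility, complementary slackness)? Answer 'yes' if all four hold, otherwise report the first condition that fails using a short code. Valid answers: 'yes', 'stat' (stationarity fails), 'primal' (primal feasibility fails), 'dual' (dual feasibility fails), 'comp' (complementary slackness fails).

Gradient of f: grad f(x) = Q x + c = (2, 0)
Constraint values g_i(x) = a_i^T x - b_i:
  g_1((2, -3)) = 0
Stationarity residual: grad f(x) + sum_i lambda_i a_i = (0, 0)
  -> stationarity OK
Primal feasibility (all g_i <= 0): OK
Dual feasibility (all lambda_i >= 0): FAILS
Complementary slackness (lambda_i * g_i(x) = 0 for all i): OK

Verdict: the first failing condition is dual_feasibility -> dual.

dual


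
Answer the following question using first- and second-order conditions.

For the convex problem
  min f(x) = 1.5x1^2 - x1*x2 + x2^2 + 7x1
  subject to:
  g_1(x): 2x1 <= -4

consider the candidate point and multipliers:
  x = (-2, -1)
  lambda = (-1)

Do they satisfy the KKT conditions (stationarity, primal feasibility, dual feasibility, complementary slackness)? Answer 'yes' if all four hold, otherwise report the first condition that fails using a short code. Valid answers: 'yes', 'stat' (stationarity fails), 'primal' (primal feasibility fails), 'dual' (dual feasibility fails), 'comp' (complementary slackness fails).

Gradient of f: grad f(x) = Q x + c = (2, 0)
Constraint values g_i(x) = a_i^T x - b_i:
  g_1((-2, -1)) = 0
Stationarity residual: grad f(x) + sum_i lambda_i a_i = (0, 0)
  -> stationarity OK
Primal feasibility (all g_i <= 0): OK
Dual feasibility (all lambda_i >= 0): FAILS
Complementary slackness (lambda_i * g_i(x) = 0 for all i): OK

Verdict: the first failing condition is dual_feasibility -> dual.

dual


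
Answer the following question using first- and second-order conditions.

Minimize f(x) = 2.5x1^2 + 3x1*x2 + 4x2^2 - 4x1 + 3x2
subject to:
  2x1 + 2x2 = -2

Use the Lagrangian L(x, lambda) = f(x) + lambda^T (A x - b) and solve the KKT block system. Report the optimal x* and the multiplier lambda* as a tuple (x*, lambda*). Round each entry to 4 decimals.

Form the Lagrangian:
  L(x, lambda) = (1/2) x^T Q x + c^T x + lambda^T (A x - b)
Stationarity (grad_x L = 0): Q x + c + A^T lambda = 0.
Primal feasibility: A x = b.

This gives the KKT block system:
  [ Q   A^T ] [ x     ]   [-c ]
  [ A    0  ] [ lambda ] = [ b ]

Solving the linear system:
  x*      = (0.2857, -1.2857)
  lambda* = (3.2143)
  f(x*)   = 0.7143

x* = (0.2857, -1.2857), lambda* = (3.2143)


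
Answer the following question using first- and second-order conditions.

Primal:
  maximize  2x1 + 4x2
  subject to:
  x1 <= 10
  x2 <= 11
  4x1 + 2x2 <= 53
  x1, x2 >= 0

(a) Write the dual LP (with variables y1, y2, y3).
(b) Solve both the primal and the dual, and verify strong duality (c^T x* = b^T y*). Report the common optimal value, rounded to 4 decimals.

The standard primal-dual pair for 'max c^T x s.t. A x <= b, x >= 0' is:
  Dual:  min b^T y  s.t.  A^T y >= c,  y >= 0.

So the dual LP is:
  minimize  10y1 + 11y2 + 53y3
  subject to:
    y1 + 4y3 >= 2
    y2 + 2y3 >= 4
    y1, y2, y3 >= 0

Solving the primal: x* = (7.75, 11).
  primal value c^T x* = 59.5.
Solving the dual: y* = (0, 3, 0.5).
  dual value b^T y* = 59.5.
Strong duality: c^T x* = b^T y*. Confirmed.

59.5


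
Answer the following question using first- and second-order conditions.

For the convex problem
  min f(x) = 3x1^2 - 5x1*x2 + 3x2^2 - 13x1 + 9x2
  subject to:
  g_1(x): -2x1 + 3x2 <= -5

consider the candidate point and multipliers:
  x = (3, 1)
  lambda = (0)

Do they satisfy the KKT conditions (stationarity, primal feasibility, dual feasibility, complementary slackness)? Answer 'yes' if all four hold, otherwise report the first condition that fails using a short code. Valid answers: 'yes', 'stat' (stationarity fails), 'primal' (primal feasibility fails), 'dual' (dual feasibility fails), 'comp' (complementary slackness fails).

Gradient of f: grad f(x) = Q x + c = (0, 0)
Constraint values g_i(x) = a_i^T x - b_i:
  g_1((3, 1)) = 2
Stationarity residual: grad f(x) + sum_i lambda_i a_i = (0, 0)
  -> stationarity OK
Primal feasibility (all g_i <= 0): FAILS
Dual feasibility (all lambda_i >= 0): OK
Complementary slackness (lambda_i * g_i(x) = 0 for all i): OK

Verdict: the first failing condition is primal_feasibility -> primal.

primal


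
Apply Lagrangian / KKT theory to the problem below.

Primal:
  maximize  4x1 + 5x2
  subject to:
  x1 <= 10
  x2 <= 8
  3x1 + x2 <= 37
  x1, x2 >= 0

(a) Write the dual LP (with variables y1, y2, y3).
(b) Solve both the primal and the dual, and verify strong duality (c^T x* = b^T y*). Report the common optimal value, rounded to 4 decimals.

The standard primal-dual pair for 'max c^T x s.t. A x <= b, x >= 0' is:
  Dual:  min b^T y  s.t.  A^T y >= c,  y >= 0.

So the dual LP is:
  minimize  10y1 + 8y2 + 37y3
  subject to:
    y1 + 3y3 >= 4
    y2 + y3 >= 5
    y1, y2, y3 >= 0

Solving the primal: x* = (9.6667, 8).
  primal value c^T x* = 78.6667.
Solving the dual: y* = (0, 3.6667, 1.3333).
  dual value b^T y* = 78.6667.
Strong duality: c^T x* = b^T y*. Confirmed.

78.6667


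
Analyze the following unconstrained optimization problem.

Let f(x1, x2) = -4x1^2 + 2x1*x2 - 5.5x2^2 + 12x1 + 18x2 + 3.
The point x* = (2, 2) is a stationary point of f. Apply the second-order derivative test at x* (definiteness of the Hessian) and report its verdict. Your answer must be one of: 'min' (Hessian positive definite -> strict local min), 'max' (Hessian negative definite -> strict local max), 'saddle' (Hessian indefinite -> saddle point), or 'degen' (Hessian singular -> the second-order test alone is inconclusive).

Compute the Hessian H = grad^2 f:
  H = [[-8, 2], [2, -11]]
Verify stationarity: grad f(x*) = H x* + g = (0, 0).
Eigenvalues of H: -12, -7.
Both eigenvalues < 0, so H is negative definite -> x* is a strict local max.

max


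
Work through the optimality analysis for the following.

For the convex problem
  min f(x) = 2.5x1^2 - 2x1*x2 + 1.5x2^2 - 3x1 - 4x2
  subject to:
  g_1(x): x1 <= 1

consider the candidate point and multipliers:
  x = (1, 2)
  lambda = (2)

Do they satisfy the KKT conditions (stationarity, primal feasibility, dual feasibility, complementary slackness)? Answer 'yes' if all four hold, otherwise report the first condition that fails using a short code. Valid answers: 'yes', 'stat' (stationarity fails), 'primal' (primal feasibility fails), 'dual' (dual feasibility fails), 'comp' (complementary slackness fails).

Gradient of f: grad f(x) = Q x + c = (-2, 0)
Constraint values g_i(x) = a_i^T x - b_i:
  g_1((1, 2)) = 0
Stationarity residual: grad f(x) + sum_i lambda_i a_i = (0, 0)
  -> stationarity OK
Primal feasibility (all g_i <= 0): OK
Dual feasibility (all lambda_i >= 0): OK
Complementary slackness (lambda_i * g_i(x) = 0 for all i): OK

Verdict: yes, KKT holds.

yes


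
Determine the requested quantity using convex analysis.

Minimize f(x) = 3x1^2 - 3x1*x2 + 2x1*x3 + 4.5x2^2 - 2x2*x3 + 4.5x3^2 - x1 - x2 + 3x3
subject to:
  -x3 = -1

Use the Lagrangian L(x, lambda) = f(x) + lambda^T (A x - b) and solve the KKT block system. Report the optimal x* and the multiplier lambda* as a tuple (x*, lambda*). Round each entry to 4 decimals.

Form the Lagrangian:
  L(x, lambda) = (1/2) x^T Q x + c^T x + lambda^T (A x - b)
Stationarity (grad_x L = 0): Q x + c + A^T lambda = 0.
Primal feasibility: A x = b.

This gives the KKT block system:
  [ Q   A^T ] [ x     ]   [-c ]
  [ A    0  ] [ lambda ] = [ b ]

Solving the linear system:
  x*      = (0, 0.3333, 1)
  lambda* = (11.3333)
  f(x*)   = 7

x* = (0, 0.3333, 1), lambda* = (11.3333)


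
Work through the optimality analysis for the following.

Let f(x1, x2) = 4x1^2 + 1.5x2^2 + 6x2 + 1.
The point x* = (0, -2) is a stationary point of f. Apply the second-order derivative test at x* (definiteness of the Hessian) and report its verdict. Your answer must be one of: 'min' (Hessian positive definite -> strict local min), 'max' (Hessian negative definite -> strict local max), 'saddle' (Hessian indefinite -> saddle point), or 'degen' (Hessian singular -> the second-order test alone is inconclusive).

Compute the Hessian H = grad^2 f:
  H = [[8, 0], [0, 3]]
Verify stationarity: grad f(x*) = H x* + g = (0, 0).
Eigenvalues of H: 3, 8.
Both eigenvalues > 0, so H is positive definite -> x* is a strict local min.

min


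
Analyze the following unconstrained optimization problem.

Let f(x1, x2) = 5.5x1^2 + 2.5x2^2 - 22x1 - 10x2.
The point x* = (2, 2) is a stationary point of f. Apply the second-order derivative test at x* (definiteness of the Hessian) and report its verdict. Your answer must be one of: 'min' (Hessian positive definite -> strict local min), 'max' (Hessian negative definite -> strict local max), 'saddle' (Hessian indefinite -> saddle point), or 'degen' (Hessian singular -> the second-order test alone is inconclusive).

Compute the Hessian H = grad^2 f:
  H = [[11, 0], [0, 5]]
Verify stationarity: grad f(x*) = H x* + g = (0, 0).
Eigenvalues of H: 5, 11.
Both eigenvalues > 0, so H is positive definite -> x* is a strict local min.

min


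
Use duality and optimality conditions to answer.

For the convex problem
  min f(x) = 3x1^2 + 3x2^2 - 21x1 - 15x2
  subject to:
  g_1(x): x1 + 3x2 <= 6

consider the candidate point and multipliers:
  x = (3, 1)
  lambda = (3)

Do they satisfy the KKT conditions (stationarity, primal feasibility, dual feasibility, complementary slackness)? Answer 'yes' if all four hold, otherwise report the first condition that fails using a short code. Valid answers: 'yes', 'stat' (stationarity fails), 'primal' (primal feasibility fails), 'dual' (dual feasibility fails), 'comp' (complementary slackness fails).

Gradient of f: grad f(x) = Q x + c = (-3, -9)
Constraint values g_i(x) = a_i^T x - b_i:
  g_1((3, 1)) = 0
Stationarity residual: grad f(x) + sum_i lambda_i a_i = (0, 0)
  -> stationarity OK
Primal feasibility (all g_i <= 0): OK
Dual feasibility (all lambda_i >= 0): OK
Complementary slackness (lambda_i * g_i(x) = 0 for all i): OK

Verdict: yes, KKT holds.

yes


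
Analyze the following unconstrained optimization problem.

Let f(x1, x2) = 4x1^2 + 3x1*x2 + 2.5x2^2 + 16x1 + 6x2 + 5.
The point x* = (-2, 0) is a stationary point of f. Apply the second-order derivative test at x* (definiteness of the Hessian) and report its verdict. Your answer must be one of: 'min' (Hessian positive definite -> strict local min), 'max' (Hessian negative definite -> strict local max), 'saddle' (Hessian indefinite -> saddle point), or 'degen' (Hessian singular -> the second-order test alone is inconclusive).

Compute the Hessian H = grad^2 f:
  H = [[8, 3], [3, 5]]
Verify stationarity: grad f(x*) = H x* + g = (0, 0).
Eigenvalues of H: 3.1459, 9.8541.
Both eigenvalues > 0, so H is positive definite -> x* is a strict local min.

min
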